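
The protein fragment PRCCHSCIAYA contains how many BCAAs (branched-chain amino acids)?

The BCAAs are Val, Leu, and Ile — aliphatic side chains with a branch point.
Matching residues: I8.

1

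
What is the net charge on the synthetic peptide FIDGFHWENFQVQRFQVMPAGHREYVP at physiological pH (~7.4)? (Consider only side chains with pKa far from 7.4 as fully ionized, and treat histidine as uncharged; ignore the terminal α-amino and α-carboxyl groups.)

Near pH 7.4, K and R contribute +1 each, D and E contribute −1 each, and every other side chain (His included, as stated) is uncharged.
Positive (K, R): R14, R23 → +2.
Negative (D, E): D3, E8, E24 → −3.
Net charge = (+2) + (−3) = −1.

-1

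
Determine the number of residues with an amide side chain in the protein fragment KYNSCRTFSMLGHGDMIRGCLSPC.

Only N (asparagine) and Q (glutamine) carry a side-chain carboxamide.
Matching residues: N3.

1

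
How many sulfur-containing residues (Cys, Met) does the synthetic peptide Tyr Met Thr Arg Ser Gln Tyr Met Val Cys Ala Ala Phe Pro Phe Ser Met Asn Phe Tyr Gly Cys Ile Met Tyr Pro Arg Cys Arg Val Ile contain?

7

Matching residues: Met2, Met8, Cys10, Met17, Cys22, Met24, Cys28.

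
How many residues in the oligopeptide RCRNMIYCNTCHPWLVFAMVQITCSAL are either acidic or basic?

3

Acidic: D, E. Basic: H, K, R.
Acidic residues here: none (0).
Basic residues here: R1, R3, H12 (3).
The two groups share no amino acid, so total = 0 + 3 = 3.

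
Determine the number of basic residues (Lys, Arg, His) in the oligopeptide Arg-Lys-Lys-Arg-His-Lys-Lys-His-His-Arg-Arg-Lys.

Matching residues: Arg1, Lys2, Lys3, Arg4, His5, Lys6, Lys7, His8, His9, Arg10, Arg11, Lys12.

12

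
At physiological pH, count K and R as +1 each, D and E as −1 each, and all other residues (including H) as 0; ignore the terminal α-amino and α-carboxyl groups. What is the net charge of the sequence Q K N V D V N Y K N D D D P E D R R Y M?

-2

Positive (K, R): K2, K9, R17, R18 → +4.
Negative (D, E): D5, D11, D12, D13, E15, D16 → −6.
Net charge = (+4) + (−6) = −2.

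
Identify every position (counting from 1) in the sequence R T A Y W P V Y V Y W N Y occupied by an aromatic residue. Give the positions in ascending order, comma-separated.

Phenylalanine (F), tryptophan (W), and tyrosine (Y) have aromatic ring side chains.
Matching residues: Y4, W5, Y8, Y10, W11, Y13.

4, 5, 8, 10, 11, 13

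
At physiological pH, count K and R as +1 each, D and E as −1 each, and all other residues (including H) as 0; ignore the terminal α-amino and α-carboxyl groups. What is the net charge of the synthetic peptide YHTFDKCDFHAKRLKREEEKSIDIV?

0

Positive (K, R): K6, K12, R13, K15, R16, K20 → +6.
Negative (D, E): D5, D8, E17, E18, E19, D23 → −6.
Net charge = (+6) + (−6) = 0.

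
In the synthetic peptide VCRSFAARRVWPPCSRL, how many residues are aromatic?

2

The aromatic amino acids are Phe (F, benzyl), Trp (W, indole), and Tyr (Y, phenol).
Matching residues: F5, W11.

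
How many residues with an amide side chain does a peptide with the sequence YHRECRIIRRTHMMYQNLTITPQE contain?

3

Only N (asparagine) and Q (glutamine) carry a side-chain carboxamide.
Matching residues: Q16, N17, Q23.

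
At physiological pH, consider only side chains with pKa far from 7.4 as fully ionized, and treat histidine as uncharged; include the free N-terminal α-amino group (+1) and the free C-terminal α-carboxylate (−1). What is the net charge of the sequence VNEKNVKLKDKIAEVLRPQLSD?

+1

At pH ~7.4 the Lys and Arg side chains are protonated (+1), the Asp and Glu side chains are deprotonated (−1), and with His taken as neutral all other side chains carry no charge.
Positive (K, R): K4, K7, K9, K11, R17 → +5.
Negative (D, E): E3, D10, E14, D22 → −4.
The N-terminus (+1) and C-terminus (−1) cancel.
Net charge = (+5) + (−4) = +1.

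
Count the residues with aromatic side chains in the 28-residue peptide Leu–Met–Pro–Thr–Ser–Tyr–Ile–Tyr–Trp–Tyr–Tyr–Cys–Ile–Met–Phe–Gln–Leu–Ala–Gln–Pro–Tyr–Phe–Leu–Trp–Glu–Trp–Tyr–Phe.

12

F, W, and Y each carry an aromatic ring on the side chain.
Matching residues: Tyr6, Tyr8, Trp9, Tyr10, Tyr11, Phe15, Tyr21, Phe22, Trp24, Trp26, Tyr27, Phe28.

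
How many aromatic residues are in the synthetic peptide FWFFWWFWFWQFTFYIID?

13

F, W, and Y each carry an aromatic ring on the side chain.
Matching residues: F1, W2, F3, F4, W5, W6, F7, W8, F9, W10, F12, F14, Y15.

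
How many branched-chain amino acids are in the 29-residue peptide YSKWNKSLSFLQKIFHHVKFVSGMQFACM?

5

Valine (V), leucine (L), and isoleucine (I) are the branched-chain amino acids.
Matching residues: L8, L11, I14, V18, V21.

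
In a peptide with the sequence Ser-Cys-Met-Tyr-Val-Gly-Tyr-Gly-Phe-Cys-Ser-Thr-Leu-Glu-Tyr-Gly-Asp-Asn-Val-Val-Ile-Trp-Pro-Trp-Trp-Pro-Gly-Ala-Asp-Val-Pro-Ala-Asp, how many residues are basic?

K, R, and H are the three residues with basic side chains (ε-amine, guanidinium, and imidazole respectively).
None of the 33 residues belong to this group.

0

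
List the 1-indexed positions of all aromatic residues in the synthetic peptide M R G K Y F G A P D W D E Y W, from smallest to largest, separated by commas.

F, W, and Y each carry an aromatic ring on the side chain.
Matching residues: Y5, F6, W11, Y14, W15.

5, 6, 11, 14, 15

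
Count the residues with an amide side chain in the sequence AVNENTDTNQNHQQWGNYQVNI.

10

The amide-side-chain residues are Asn (N) and Gln (Q).
Matching residues: N3, N5, N9, Q10, N11, Q13, Q14, N17, Q19, N21.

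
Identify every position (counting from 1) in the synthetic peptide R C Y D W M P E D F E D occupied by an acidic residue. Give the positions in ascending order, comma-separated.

4, 8, 9, 11, 12

Only D (aspartate) and E (glutamate) carry a side-chain carboxylic acid.
Matching residues: D4, E8, D9, E11, D12.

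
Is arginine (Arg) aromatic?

No

The aromatic amino acids are Phe (F, benzyl), Trp (W, indole), and Tyr (Y, phenol).
Arginine is not in this group.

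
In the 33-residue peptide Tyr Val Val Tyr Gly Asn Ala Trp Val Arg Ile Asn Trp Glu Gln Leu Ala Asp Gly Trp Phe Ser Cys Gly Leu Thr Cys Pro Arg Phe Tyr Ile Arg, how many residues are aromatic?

8

F, W, and Y each carry an aromatic ring on the side chain.
Matching residues: Tyr1, Tyr4, Trp8, Trp13, Trp20, Phe21, Phe30, Tyr31.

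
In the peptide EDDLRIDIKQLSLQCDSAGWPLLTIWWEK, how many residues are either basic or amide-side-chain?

Basic: H, K, R. Amide-side-chain: N, Q.
Basic residues here: R5, K9, K29 (3).
Amide-side-chain residues here: Q10, Q14 (2).
The two groups share no amino acid, so total = 3 + 2 = 5.

5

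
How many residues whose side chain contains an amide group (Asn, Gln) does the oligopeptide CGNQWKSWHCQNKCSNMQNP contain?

7

Matching residues: N3, Q4, Q11, N12, N16, Q18, N19.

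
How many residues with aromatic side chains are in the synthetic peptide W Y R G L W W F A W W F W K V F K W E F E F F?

Phenylalanine (F), tryptophan (W), and tyrosine (Y) have aromatic ring side chains.
Matching residues: W1, Y2, W6, W7, F8, W10, W11, F12, W13, F16, W18, F20, F22, F23.

14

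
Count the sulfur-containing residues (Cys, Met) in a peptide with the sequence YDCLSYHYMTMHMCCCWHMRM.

9

Matching residues: C3, M9, M11, M13, C14, C15, C16, M19, M21.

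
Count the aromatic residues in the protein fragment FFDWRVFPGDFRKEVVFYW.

8

Phenylalanine (F), tryptophan (W), and tyrosine (Y) have aromatic ring side chains.
Matching residues: F1, F2, W4, F7, F11, F17, Y18, W19.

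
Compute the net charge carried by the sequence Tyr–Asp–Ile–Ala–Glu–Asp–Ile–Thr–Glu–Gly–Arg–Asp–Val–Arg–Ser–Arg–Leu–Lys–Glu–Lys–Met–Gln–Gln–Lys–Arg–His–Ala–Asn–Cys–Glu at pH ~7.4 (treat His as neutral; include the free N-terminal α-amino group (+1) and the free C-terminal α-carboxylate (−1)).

The side chains ionized at physiological pH are Lys/Arg (+1) and Asp/Glu (−1); with His treated as neutral, nothing else contributes.
Positive (K, R): Arg11, Arg14, Arg16, Lys18, Lys20, Lys24, Arg25 → +7.
Negative (D, E): Asp2, Glu5, Asp6, Glu9, Asp12, Glu19, Glu30 → −7.
The N-terminus (+1) and C-terminus (−1) cancel.
Net charge = (+7) + (−7) = 0.

0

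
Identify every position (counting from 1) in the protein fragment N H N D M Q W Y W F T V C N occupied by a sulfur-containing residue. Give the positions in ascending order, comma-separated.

The sulfur-bearing residues are cysteine (–SH) and methionine (–S–CH₃).
Matching residues: M5, C13.

5, 13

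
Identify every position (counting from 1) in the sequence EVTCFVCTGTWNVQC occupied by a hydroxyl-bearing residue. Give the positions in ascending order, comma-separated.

Serine (S), threonine (T), and tyrosine (Y) each carry a hydroxyl group on the side chain.
Matching residues: T3, T8, T10.

3, 8, 10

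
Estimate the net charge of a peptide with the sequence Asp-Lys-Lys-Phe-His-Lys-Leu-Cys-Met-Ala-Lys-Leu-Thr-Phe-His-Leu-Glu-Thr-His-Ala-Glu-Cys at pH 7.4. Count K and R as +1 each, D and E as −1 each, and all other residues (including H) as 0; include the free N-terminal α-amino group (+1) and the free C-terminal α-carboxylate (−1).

+1

Positive (K, R): Lys2, Lys3, Lys6, Lys11 → +4.
Negative (D, E): Asp1, Glu17, Glu21 → −3.
The N-terminus (+1) and C-terminus (−1) cancel.
Net charge = (+4) + (−3) = +1.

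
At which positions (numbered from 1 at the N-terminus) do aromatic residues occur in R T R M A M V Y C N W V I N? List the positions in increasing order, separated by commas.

8, 11

F, W, and Y each carry an aromatic ring on the side chain.
Matching residues: Y8, W11.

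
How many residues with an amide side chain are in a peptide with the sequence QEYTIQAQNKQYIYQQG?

Only N (asparagine) and Q (glutamine) carry a side-chain carboxamide.
Matching residues: Q1, Q6, Q8, N9, Q11, Q15, Q16.

7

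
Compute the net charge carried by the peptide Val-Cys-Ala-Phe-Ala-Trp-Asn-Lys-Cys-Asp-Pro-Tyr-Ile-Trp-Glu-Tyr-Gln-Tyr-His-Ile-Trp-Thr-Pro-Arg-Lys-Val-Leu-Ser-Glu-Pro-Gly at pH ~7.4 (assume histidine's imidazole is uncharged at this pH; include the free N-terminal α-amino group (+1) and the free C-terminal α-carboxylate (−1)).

Near pH 7.4, K and R contribute +1 each, D and E contribute −1 each, and every other side chain (His included, as stated) is uncharged.
Positive (K, R): Lys8, Arg24, Lys25 → +3.
Negative (D, E): Asp10, Glu15, Glu29 → −3.
The N-terminus (+1) and C-terminus (−1) cancel.
Net charge = (+3) + (−3) = 0.

0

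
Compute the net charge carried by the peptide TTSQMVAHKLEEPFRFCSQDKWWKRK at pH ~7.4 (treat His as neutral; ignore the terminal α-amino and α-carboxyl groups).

At pH ~7.4 the Lys and Arg side chains are protonated (+1), the Asp and Glu side chains are deprotonated (−1), and with His taken as neutral all other side chains carry no charge.
Positive (K, R): K9, R15, K21, K24, R25, K26 → +6.
Negative (D, E): E11, E12, D20 → −3.
Net charge = (+6) + (−3) = +3.

+3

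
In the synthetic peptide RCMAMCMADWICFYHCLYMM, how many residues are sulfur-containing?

9

The sulfur-bearing residues are cysteine (–SH) and methionine (–S–CH₃).
Matching residues: C2, M3, M5, C6, M7, C12, C16, M19, M20.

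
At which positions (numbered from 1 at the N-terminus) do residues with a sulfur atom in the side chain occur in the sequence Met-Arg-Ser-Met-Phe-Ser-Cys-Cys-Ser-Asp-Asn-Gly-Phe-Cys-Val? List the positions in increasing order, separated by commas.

The sulfur-bearing residues are cysteine (–SH) and methionine (–S–CH₃).
Matching residues: Met1, Met4, Cys7, Cys8, Cys14.

1, 4, 7, 8, 14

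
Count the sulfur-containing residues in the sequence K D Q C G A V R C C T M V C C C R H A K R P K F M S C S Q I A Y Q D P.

Only Cys (C) and Met (M) have a sulfur atom in the side chain.
Matching residues: C4, C9, C10, M12, C14, C15, C16, M25, C27.

9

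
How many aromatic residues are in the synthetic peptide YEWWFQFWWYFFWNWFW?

14

F, W, and Y each carry an aromatic ring on the side chain.
Matching residues: Y1, W3, W4, F5, F7, W8, W9, Y10, F11, F12, W13, W15, F16, W17.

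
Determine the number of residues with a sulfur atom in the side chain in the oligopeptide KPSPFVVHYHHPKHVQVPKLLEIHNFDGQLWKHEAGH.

Only Cys (C) and Met (M) have a sulfur atom in the side chain.
None of the 37 residues belong to this group.

0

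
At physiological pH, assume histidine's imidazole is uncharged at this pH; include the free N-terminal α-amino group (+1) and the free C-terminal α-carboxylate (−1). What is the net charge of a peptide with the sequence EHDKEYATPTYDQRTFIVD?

The side chains ionized at physiological pH are Lys/Arg (+1) and Asp/Glu (−1); with His treated as neutral, nothing else contributes.
Positive (K, R): K4, R14 → +2.
Negative (D, E): E1, D3, E5, D12, D19 → −5.
The N-terminus (+1) and C-terminus (−1) cancel.
Net charge = (+2) + (−5) = −3.

-3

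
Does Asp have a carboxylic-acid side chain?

Yes

Only D (aspartate) and E (glutamate) carry a side-chain carboxylic acid.
Aspartate is in this group.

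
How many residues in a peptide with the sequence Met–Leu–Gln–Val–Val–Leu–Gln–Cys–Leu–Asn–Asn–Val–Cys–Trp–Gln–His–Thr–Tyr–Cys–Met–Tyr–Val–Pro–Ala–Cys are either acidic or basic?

Acidic: D, E. Basic: H, K, R.
Acidic residues here: none (0).
Basic residues here: His16 (1).
The two groups share no amino acid, so total = 0 + 1 = 1.

1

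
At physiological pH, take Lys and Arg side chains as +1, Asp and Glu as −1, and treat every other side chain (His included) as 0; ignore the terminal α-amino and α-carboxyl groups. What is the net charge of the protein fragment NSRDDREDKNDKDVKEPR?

-1

Positive (K, R): R3, R6, K9, K12, K15, R18 → +6.
Negative (D, E): D4, D5, E7, D8, D11, D13, E16 → −7.
Net charge = (+6) + (−7) = −1.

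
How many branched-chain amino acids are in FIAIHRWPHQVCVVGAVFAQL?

7

V, L, and I make up the branched-chain aliphatic group.
Matching residues: I2, I4, V11, V13, V14, V17, L21.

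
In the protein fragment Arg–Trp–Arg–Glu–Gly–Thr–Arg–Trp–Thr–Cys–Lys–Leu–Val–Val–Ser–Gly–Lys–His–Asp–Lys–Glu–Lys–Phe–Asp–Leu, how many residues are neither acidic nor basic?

13

Acidic: D, E. Basic: K, R, H. All other residues are neither.
Matching residues: Trp2, Gly5, Thr6, Trp8, Thr9, Cys10, Leu12, Val13, Val14, Ser15, Gly16, Phe23, Leu25.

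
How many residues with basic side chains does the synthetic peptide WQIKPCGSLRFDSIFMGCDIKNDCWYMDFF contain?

3

Lysine (K), arginine (R), and histidine (H) have basic, nitrogen-containing side chains.
Matching residues: K4, R10, K21.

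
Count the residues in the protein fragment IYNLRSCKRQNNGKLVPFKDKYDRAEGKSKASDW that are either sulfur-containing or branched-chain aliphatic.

5

Sulfur-containing: C, M. Branched-chain aliphatic: I, L, V.
Sulfur-containing residues here: C7 (1).
Branched-chain aliphatic residues here: I1, L4, L15, V16 (4).
The two groups share no amino acid, so total = 1 + 4 = 5.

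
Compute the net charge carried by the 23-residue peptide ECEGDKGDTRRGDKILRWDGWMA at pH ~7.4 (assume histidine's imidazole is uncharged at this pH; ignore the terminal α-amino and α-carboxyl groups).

The side chains ionized at physiological pH are Lys/Arg (+1) and Asp/Glu (−1); with His treated as neutral, nothing else contributes.
Positive (K, R): K6, R10, R11, K14, R17 → +5.
Negative (D, E): E1, E3, D5, D8, D13, D19 → −6.
Net charge = (+5) + (−6) = −1.

-1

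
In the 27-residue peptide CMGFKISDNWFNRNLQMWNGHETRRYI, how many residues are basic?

Lysine (K), arginine (R), and histidine (H) have basic, nitrogen-containing side chains.
Matching residues: K5, R13, H21, R24, R25.

5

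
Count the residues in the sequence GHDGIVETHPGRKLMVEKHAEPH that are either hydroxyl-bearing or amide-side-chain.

Hydroxyl-bearing: S, T, Y. Amide-side-chain: N, Q.
Hydroxyl-bearing residues here: T8 (1).
Amide-side-chain residues here: none (0).
The two groups share no amino acid, so total = 1 + 0 = 1.

1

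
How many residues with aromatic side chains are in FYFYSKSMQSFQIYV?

6

F, W, and Y each carry an aromatic ring on the side chain.
Matching residues: F1, Y2, F3, Y4, F11, Y14.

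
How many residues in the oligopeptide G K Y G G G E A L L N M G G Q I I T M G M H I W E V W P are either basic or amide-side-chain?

Basic: H, K, R. Amide-side-chain: N, Q.
Basic residues here: K2, H22 (2).
Amide-side-chain residues here: N11, Q15 (2).
The two groups share no amino acid, so total = 2 + 2 = 4.

4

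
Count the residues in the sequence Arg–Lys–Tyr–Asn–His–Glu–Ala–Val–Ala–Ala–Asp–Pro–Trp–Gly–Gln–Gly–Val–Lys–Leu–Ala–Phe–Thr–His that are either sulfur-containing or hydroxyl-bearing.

Sulfur-containing: C, M. Hydroxyl-bearing: S, T, Y.
Sulfur-containing residues here: none (0).
Hydroxyl-bearing residues here: Tyr3, Thr22 (2).
The two groups share no amino acid, so total = 0 + 2 = 2.

2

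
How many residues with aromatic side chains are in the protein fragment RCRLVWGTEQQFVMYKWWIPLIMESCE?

F, W, and Y each carry an aromatic ring on the side chain.
Matching residues: W6, F12, Y15, W17, W18.

5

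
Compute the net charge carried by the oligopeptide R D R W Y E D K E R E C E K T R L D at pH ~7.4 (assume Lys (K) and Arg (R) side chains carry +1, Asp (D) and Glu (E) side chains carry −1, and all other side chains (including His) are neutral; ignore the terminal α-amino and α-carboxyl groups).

-1

Positive (K, R): R1, R3, K8, R10, K14, R16 → +6.
Negative (D, E): D2, E6, D7, E9, E11, E13, D18 → −7.
Net charge = (+6) + (−7) = −1.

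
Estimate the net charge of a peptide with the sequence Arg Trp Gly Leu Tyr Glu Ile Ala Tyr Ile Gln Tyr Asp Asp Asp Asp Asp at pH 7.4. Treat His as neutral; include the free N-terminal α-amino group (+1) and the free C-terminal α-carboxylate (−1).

-5

Near pH 7.4, K and R contribute +1 each, D and E contribute −1 each, and every other side chain (His included, as stated) is uncharged.
Positive (K, R): Arg1 → +1.
Negative (D, E): Glu6, Asp13, Asp14, Asp15, Asp16, Asp17 → −6.
The N-terminus (+1) and C-terminus (−1) cancel.
Net charge = (+1) + (−6) = −5.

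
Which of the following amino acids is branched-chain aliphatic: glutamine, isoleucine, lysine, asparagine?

isoleucine

Valine (V), leucine (L), and isoleucine (I) are the branched-chain amino acids.
Of the listed options, only isoleucine belongs to this group.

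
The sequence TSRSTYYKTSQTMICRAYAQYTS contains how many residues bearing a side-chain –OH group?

The –OH-bearing residues are Ser, Thr (aliphatic alcohols), and Tyr (phenol).
Matching residues: T1, S2, S4, T5, Y6, Y7, T9, S10, T12, Y18, Y21, T22, S23.

13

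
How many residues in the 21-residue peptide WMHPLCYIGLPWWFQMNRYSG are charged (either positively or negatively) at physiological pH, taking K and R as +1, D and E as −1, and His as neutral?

Charged side chains at pH ~7.4: K, R (positive); D, E (negative).
Matching residues: R18.

1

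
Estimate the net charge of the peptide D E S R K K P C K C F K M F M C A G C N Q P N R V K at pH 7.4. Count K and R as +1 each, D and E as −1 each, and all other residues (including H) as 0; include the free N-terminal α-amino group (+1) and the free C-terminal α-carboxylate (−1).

+5

Positive (K, R): R4, K5, K6, K9, K12, R24, K26 → +7.
Negative (D, E): D1, E2 → −2.
The N-terminus (+1) and C-terminus (−1) cancel.
Net charge = (+7) + (−2) = +5.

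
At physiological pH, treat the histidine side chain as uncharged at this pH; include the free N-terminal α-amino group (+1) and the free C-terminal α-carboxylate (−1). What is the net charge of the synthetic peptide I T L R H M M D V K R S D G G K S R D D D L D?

The side chains ionized at physiological pH are Lys/Arg (+1) and Asp/Glu (−1); with His treated as neutral, nothing else contributes.
Positive (K, R): R4, K10, R11, K16, R18 → +5.
Negative (D, E): D8, D13, D19, D20, D21, D23 → −6.
The N-terminus (+1) and C-terminus (−1) cancel.
Net charge = (+5) + (−6) = −1.

-1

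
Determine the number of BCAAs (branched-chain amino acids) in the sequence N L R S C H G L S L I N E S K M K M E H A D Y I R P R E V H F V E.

Valine (V), leucine (L), and isoleucine (I) are the branched-chain amino acids.
Matching residues: L2, L8, L10, I11, I24, V29, V32.

7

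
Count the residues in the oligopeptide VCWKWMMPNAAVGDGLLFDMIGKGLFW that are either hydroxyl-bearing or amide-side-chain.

1

Hydroxyl-bearing: S, T, Y. Amide-side-chain: N, Q.
Hydroxyl-bearing residues here: none (0).
Amide-side-chain residues here: N9 (1).
The two groups share no amino acid, so total = 0 + 1 = 1.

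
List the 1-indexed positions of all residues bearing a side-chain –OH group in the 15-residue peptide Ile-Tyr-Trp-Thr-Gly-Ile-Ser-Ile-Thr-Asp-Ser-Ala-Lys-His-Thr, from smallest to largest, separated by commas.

2, 4, 7, 9, 11, 15

Serine (S), threonine (T), and tyrosine (Y) each carry a hydroxyl group on the side chain.
Matching residues: Tyr2, Thr4, Ser7, Thr9, Ser11, Thr15.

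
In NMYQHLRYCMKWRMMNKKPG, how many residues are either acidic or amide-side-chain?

3

Acidic: D, E. Amide-side-chain: N, Q.
Acidic residues here: none (0).
Amide-side-chain residues here: N1, Q4, N16 (3).
The two groups share no amino acid, so total = 0 + 3 = 3.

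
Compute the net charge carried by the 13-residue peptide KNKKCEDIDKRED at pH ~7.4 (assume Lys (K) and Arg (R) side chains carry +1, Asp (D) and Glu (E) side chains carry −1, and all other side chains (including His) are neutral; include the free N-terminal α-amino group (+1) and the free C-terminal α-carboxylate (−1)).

Positive (K, R): K1, K3, K4, K10, R11 → +5.
Negative (D, E): E6, D7, D9, E12, D13 → −5.
The N-terminus (+1) and C-terminus (−1) cancel.
Net charge = (+5) + (−5) = 0.

0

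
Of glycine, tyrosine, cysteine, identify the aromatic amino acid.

The aromatic amino acids are Phe (F, benzyl), Trp (W, indole), and Tyr (Y, phenol).
Of the listed options, only tyrosine belongs to this group.

tyrosine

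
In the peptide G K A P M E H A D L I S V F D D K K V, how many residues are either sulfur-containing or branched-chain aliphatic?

5

Sulfur-containing: C, M. Branched-chain aliphatic: I, L, V.
Sulfur-containing residues here: M5 (1).
Branched-chain aliphatic residues here: L10, I11, V13, V19 (4).
The two groups share no amino acid, so total = 1 + 4 = 5.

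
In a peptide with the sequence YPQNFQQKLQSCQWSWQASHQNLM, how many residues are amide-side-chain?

9

The amide-side-chain residues are Asn (N) and Gln (Q).
Matching residues: Q3, N4, Q6, Q7, Q10, Q13, Q17, Q21, N22.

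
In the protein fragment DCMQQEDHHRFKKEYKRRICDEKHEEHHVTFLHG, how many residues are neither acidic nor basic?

Acidic: D, E. Basic: K, R, H. All other residues are neither.
Matching residues: C2, M3, Q4, Q5, F11, Y15, I19, C20, V29, T30, F31, L32, G34.

13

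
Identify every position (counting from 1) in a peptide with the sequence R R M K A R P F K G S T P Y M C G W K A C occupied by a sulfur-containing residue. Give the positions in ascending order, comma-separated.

Cysteine (C, thiol) and methionine (M, thioether) are the two sulfur-containing amino acids.
Matching residues: M3, M15, C16, C21.

3, 15, 16, 21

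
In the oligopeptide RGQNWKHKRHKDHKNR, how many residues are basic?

10

Lysine (K), arginine (R), and histidine (H) have basic, nitrogen-containing side chains.
Matching residues: R1, K6, H7, K8, R9, H10, K11, H13, K14, R16.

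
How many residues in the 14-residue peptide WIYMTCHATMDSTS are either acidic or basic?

2

Acidic: D, E. Basic: H, K, R.
Acidic residues here: D11 (1).
Basic residues here: H7 (1).
The two groups share no amino acid, so total = 1 + 1 = 2.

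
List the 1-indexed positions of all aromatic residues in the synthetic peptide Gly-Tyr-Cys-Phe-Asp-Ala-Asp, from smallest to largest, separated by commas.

The aromatic amino acids are Phe (F, benzyl), Trp (W, indole), and Tyr (Y, phenol).
Matching residues: Tyr2, Phe4.

2, 4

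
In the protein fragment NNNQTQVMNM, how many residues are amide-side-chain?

6

Asparagine (N) and glutamine (Q) have uncharged amide side chains.
Matching residues: N1, N2, N3, Q4, Q6, N9.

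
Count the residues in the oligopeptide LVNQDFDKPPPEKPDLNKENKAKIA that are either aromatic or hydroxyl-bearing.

1

Aromatic: F, W, Y. Hydroxyl-bearing: S, T, Y.
Aromatic residues here: F6 (1).
Hydroxyl-bearing residues here: none (0).
(Y belongs to both groups, but none appear in this sequence.) Total = 1 + 0 = 1.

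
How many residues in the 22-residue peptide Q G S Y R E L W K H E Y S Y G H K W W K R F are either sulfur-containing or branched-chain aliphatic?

1

Sulfur-containing: C, M. Branched-chain aliphatic: I, L, V.
Sulfur-containing residues here: none (0).
Branched-chain aliphatic residues here: L7 (1).
The two groups share no amino acid, so total = 0 + 1 = 1.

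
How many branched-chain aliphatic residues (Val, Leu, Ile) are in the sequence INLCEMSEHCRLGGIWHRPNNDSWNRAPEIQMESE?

5

Matching residues: I1, L3, L12, I15, I30.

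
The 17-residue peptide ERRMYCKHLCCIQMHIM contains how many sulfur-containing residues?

6

Only Cys (C) and Met (M) have a sulfur atom in the side chain.
Matching residues: M4, C6, C10, C11, M14, M17.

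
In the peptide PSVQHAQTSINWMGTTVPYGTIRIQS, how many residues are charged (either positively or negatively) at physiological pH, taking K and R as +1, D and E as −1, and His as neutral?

Charged side chains at pH ~7.4: K, R (positive); D, E (negative).
Matching residues: R23.

1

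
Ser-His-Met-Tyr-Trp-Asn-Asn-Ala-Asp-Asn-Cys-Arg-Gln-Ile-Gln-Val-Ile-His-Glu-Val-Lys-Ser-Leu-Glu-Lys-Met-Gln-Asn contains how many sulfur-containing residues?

Only Cys (C) and Met (M) have a sulfur atom in the side chain.
Matching residues: Met3, Cys11, Met26.

3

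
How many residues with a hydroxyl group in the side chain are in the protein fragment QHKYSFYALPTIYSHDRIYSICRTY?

Serine (S), threonine (T), and tyrosine (Y) each carry a hydroxyl group on the side chain.
Matching residues: Y4, S5, Y7, T11, Y13, S14, Y19, S20, T24, Y25.

10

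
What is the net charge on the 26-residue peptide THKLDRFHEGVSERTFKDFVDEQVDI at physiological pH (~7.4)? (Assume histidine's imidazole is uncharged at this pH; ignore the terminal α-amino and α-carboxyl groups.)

-3

The side chains ionized at physiological pH are Lys/Arg (+1) and Asp/Glu (−1); with His treated as neutral, nothing else contributes.
Positive (K, R): K3, R6, R14, K17 → +4.
Negative (D, E): D5, E9, E13, D18, D21, E22, D25 → −7.
Net charge = (+4) + (−7) = −3.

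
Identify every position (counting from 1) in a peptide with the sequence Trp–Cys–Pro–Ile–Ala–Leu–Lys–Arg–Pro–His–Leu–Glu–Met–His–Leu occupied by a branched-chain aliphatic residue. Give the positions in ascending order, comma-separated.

4, 6, 11, 15

Valine (V), leucine (L), and isoleucine (I) are the branched-chain amino acids.
Matching residues: Ile4, Leu6, Leu11, Leu15.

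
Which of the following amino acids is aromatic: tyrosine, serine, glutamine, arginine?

Phenylalanine (F), tryptophan (W), and tyrosine (Y) have aromatic ring side chains.
Of the listed options, only tyrosine belongs to this group.

tyrosine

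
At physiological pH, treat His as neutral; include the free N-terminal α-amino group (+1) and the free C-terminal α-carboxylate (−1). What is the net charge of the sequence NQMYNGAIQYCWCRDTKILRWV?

The side chains ionized at physiological pH are Lys/Arg (+1) and Asp/Glu (−1); with His treated as neutral, nothing else contributes.
Positive (K, R): R14, K17, R20 → +3.
Negative (D, E): D15 → −1.
The N-terminus (+1) and C-terminus (−1) cancel.
Net charge = (+3) + (−1) = +2.

+2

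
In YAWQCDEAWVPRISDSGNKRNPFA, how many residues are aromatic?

4

F, W, and Y each carry an aromatic ring on the side chain.
Matching residues: Y1, W3, W9, F23.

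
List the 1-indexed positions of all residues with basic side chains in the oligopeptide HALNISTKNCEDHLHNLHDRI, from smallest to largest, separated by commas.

1, 8, 13, 15, 18, 20

K, R, and H are the three residues with basic side chains (ε-amine, guanidinium, and imidazole respectively).
Matching residues: H1, K8, H13, H15, H18, R20.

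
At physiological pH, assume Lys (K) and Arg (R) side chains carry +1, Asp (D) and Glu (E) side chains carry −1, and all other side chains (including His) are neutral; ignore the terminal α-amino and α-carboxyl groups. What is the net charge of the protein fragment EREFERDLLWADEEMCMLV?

-5

Positive (K, R): R2, R6 → +2.
Negative (D, E): E1, E3, E5, D7, D12, E13, E14 → −7.
Net charge = (+2) + (−7) = −5.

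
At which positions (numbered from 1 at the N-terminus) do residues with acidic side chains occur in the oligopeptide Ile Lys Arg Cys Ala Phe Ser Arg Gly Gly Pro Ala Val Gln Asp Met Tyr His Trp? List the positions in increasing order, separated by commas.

Aspartate (D) and glutamate (E) have carboxylic-acid side chains and are the acidic amino acids.
Matching residues: Asp15.

15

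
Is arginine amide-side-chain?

No

Asparagine (N) and glutamine (Q) have uncharged amide side chains.
Arginine is not in this group.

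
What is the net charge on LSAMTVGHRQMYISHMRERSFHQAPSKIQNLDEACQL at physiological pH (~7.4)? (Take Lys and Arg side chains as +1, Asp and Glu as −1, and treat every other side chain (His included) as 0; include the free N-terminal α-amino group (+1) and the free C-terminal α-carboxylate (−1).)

+1

Positive (K, R): R9, R17, R19, K27 → +4.
Negative (D, E): E18, D32, E33 → −3.
The N-terminus (+1) and C-terminus (−1) cancel.
Net charge = (+4) + (−3) = +1.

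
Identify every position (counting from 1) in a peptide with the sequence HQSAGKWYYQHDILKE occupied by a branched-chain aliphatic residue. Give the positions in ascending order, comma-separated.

13, 14

V, L, and I make up the branched-chain aliphatic group.
Matching residues: I13, L14.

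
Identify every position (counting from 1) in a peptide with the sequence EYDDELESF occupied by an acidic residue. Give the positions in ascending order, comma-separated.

Matching residues: E1, D3, D4, E5, E7.

1, 3, 4, 5, 7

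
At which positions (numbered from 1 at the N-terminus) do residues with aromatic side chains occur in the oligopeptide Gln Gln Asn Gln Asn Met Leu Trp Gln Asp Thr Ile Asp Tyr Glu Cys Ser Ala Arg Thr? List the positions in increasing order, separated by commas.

F, W, and Y each carry an aromatic ring on the side chain.
Matching residues: Trp8, Tyr14.

8, 14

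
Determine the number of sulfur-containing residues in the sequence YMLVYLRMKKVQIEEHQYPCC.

The sulfur-bearing residues are cysteine (–SH) and methionine (–S–CH₃).
Matching residues: M2, M8, C20, C21.

4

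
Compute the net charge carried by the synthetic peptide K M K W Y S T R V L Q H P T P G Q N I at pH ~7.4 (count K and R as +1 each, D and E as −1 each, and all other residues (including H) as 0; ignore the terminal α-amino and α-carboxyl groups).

+3

Positive (K, R): K1, K3, R8 → +3.
Negative (D, E): none → −0.
Net charge = (+3) + (−0) = +3.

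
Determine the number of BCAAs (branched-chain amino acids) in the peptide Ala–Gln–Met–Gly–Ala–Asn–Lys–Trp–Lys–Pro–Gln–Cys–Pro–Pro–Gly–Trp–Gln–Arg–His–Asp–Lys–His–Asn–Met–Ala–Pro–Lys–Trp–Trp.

The BCAAs are Val, Leu, and Ile — aliphatic side chains with a branch point.
None of the 29 residues belong to this group.

0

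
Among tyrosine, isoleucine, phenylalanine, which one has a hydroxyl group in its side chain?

tyrosine

Serine (S), threonine (T), and tyrosine (Y) each carry a hydroxyl group on the side chain.
Of the listed options, only tyrosine belongs to this group.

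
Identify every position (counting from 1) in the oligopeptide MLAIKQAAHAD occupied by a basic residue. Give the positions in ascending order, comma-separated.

5, 9

Lysine (K), arginine (R), and histidine (H) have basic, nitrogen-containing side chains.
Matching residues: K5, H9.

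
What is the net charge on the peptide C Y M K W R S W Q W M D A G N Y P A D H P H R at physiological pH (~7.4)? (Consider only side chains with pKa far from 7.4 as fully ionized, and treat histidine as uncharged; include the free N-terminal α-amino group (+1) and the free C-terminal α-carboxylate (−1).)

+1

The side chains ionized at physiological pH are Lys/Arg (+1) and Asp/Glu (−1); with His treated as neutral, nothing else contributes.
Positive (K, R): K4, R6, R23 → +3.
Negative (D, E): D12, D19 → −2.
The N-terminus (+1) and C-terminus (−1) cancel.
Net charge = (+3) + (−2) = +1.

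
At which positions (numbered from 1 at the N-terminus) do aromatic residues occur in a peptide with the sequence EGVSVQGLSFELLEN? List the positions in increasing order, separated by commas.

10

Phenylalanine (F), tryptophan (W), and tyrosine (Y) have aromatic ring side chains.
Matching residues: F10.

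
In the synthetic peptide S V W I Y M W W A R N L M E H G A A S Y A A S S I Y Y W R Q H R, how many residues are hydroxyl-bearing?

8

The –OH-bearing residues are Ser, Thr (aliphatic alcohols), and Tyr (phenol).
Matching residues: S1, Y5, S19, Y20, S23, S24, Y26, Y27.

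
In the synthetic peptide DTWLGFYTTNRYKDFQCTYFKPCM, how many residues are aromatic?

F, W, and Y each carry an aromatic ring on the side chain.
Matching residues: W3, F6, Y7, Y12, F15, Y19, F20.

7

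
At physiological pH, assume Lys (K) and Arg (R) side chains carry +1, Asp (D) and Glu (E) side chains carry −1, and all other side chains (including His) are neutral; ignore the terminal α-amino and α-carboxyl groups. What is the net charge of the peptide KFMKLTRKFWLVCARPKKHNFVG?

+7

Positive (K, R): K1, K4, R7, K8, R15, K17, K18 → +7.
Negative (D, E): none → −0.
Net charge = (+7) + (−0) = +7.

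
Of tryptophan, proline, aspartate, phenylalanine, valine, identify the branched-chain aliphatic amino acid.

valine

V, L, and I make up the branched-chain aliphatic group.
Of the listed options, only valine belongs to this group.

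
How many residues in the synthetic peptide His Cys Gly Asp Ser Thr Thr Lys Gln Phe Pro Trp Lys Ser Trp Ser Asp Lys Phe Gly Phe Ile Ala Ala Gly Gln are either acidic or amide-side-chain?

Acidic: D, E. Amide-side-chain: N, Q.
Acidic residues here: Asp4, Asp17 (2).
Amide-side-chain residues here: Gln9, Gln26 (2).
The two groups share no amino acid, so total = 2 + 2 = 4.

4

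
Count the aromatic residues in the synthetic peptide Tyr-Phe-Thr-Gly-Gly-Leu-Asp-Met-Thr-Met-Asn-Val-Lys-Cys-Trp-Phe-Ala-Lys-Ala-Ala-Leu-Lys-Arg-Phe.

5

F, W, and Y each carry an aromatic ring on the side chain.
Matching residues: Tyr1, Phe2, Trp15, Phe16, Phe24.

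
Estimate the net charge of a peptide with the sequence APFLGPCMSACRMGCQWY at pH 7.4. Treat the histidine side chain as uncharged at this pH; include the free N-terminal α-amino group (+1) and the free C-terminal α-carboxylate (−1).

The side chains ionized at physiological pH are Lys/Arg (+1) and Asp/Glu (−1); with His treated as neutral, nothing else contributes.
Positive (K, R): R12 → +1.
Negative (D, E): none → −0.
The N-terminus (+1) and C-terminus (−1) cancel.
Net charge = (+1) + (−0) = +1.

+1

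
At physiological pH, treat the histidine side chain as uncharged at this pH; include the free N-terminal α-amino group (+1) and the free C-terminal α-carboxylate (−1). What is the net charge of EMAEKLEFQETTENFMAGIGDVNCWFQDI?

Near pH 7.4, K and R contribute +1 each, D and E contribute −1 each, and every other side chain (His included, as stated) is uncharged.
Positive (K, R): K5 → +1.
Negative (D, E): E1, E4, E7, E10, E13, D21, D28 → −7.
The N-terminus (+1) and C-terminus (−1) cancel.
Net charge = (+1) + (−7) = −6.

-6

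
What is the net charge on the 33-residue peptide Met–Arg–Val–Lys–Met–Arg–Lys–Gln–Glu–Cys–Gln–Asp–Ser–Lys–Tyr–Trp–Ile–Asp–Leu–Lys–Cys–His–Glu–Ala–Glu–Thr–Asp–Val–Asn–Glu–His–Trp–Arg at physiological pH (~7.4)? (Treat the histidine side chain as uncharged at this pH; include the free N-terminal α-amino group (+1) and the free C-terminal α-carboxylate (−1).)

Near pH 7.4, K and R contribute +1 each, D and E contribute −1 each, and every other side chain (His included, as stated) is uncharged.
Positive (K, R): Arg2, Lys4, Arg6, Lys7, Lys14, Lys20, Arg33 → +7.
Negative (D, E): Glu9, Asp12, Asp18, Glu23, Glu25, Asp27, Glu30 → −7.
The N-terminus (+1) and C-terminus (−1) cancel.
Net charge = (+7) + (−7) = 0.

0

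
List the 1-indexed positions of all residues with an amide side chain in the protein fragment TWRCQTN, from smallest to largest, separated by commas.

5, 7

Only N (asparagine) and Q (glutamine) carry a side-chain carboxamide.
Matching residues: Q5, N7.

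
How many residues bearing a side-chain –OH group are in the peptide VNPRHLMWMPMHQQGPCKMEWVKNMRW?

Serine (S), threonine (T), and tyrosine (Y) each carry a hydroxyl group on the side chain.
None of the 27 residues belong to this group.

0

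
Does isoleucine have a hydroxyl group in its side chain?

Serine (S), threonine (T), and tyrosine (Y) each carry a hydroxyl group on the side chain.
Isoleucine is not in this group.

No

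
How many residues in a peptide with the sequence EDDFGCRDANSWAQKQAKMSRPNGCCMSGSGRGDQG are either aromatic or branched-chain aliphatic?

Aromatic: F, W, Y. Branched-chain aliphatic: I, L, V.
Aromatic residues here: F4, W12 (2).
Branched-chain aliphatic residues here: none (0).
The two groups share no amino acid, so total = 2 + 0 = 2.

2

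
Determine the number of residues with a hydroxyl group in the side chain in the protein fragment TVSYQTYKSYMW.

7

The –OH-bearing residues are Ser, Thr (aliphatic alcohols), and Tyr (phenol).
Matching residues: T1, S3, Y4, T6, Y7, S9, Y10.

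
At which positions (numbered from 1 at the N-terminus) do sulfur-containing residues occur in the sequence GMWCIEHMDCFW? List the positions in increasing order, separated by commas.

Only Cys (C) and Met (M) have a sulfur atom in the side chain.
Matching residues: M2, C4, M8, C10.

2, 4, 8, 10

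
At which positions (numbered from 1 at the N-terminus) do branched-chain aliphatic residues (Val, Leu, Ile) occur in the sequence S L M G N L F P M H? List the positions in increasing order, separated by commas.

2, 6

Matching residues: L2, L6.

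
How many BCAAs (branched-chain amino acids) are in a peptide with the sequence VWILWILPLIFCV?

The BCAAs are Val, Leu, and Ile — aliphatic side chains with a branch point.
Matching residues: V1, I3, L4, I6, L7, L9, I10, V13.

8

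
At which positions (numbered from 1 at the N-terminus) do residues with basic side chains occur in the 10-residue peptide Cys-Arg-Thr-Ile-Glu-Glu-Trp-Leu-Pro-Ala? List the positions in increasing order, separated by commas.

K, R, and H are the three residues with basic side chains (ε-amine, guanidinium, and imidazole respectively).
Matching residues: Arg2.

2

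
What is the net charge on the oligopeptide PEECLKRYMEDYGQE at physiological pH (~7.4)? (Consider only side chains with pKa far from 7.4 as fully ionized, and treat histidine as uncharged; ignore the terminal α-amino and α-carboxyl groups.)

The side chains ionized at physiological pH are Lys/Arg (+1) and Asp/Glu (−1); with His treated as neutral, nothing else contributes.
Positive (K, R): K6, R7 → +2.
Negative (D, E): E2, E3, E10, D11, E15 → −5.
Net charge = (+2) + (−5) = −3.

-3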